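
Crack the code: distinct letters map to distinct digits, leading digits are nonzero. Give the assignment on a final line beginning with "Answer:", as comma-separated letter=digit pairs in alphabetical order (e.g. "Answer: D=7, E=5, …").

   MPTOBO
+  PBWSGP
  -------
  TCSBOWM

Step 1. [col 1: O + P ≡ M (mod 10)] several values work for O in column 1 (O + P ≡ M (mod 10), carry-in 0); try O=2 ⇒ O=2.
Step 2. [col 1: O + P ≡ M (mod 10)] M=6 is one option consistent with column 1 (O + P ≡ M (mod 10), carry-in 0) — take it ⇒ M=6.
Step 3. [T] T is the leading digit of a 7-digit sum of two 6-digit numbers; the final carry is exactly 1, so T=1.
Step 4. [col 1: O + P ≡ M (mod 10)] from column 1 (O=2, M=6, carry-in 0, digits 1,2,6 already taken and all letters distinct): P must equal 4 ⇒ P=4.
Step 5. [col 2: B + G ≡ W (mod 10)] column 2 (B + G ≡ W (mod 10), carry-in 0) doesn't pin W yet; pick W=3 and continue ⇒ W=3.
Step 6. [col 2: B + G ≡ W (mod 10)] several values work for G in column 2 (B + G ≡ W (mod 10), carry-in 0); try G=8 ⇒ G=8.
Step 7. [col 2: B + G ≡ W (mod 10)] column 2: given G=8, W=3, carry-in 0, and digits 1,2,3,4,6,8 already taken and all letters distinct, B+G≡W (mod 10) forces B=5, so B=5.
Step 8. [col 3: O + S ≡ O (mod 10)] in column 3 we have O+S≡O with carry-in 1; given O=2 and digits 1,2,3,4,5,6,8 already taken and all letters distinct, that pins S to 9 ⇒ S=9.
Step 9. [col 6: M + P ≡ C (mod 10)] column 6: given M=6, P=4, carry-in 0, and digits 1,2,3,4,5,6,8,9 already taken and all letters distinct, M+P≡C (mod 10) forces C=0 ⇒ C=0.

Answer: B=5, C=0, G=8, M=6, O=2, P=4, S=9, T=1, W=3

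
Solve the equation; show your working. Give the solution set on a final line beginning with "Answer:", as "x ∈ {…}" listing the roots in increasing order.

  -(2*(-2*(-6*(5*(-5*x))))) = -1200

Step 1. [-(2*(-2*(-6*(5*(-5*x))))) = -1200] flip signs both sides. So neg: 2*(-2*(-6*(5*(-5*x)))) = 1200.
Step 2. [2*(-2*(-6*(5*(-5*x)))) = 1200] LHS = 2·(…); ÷2 both sides. So div: -2*(-6*(5*(-5*x))) = 600.
Step 3. [-2*(-6*(5*(-5*x))) = 600] leading coefficient -2: divide by -2, so div: -6*(5*(-5*x)) = -300.
Step 4. [-6*(5*(-5*x)) = -300] divide by the outer -6. So div: 5*(-5*x) = 50.
Step 5. [5*(-5*x) = 50] 5 out front; divide by 5, so div: -5*x = 10.
Step 6. [-5*x = 10] -5 out front; divide by -5 ⇒ div: x = -2.

Answer: x ∈ {-2}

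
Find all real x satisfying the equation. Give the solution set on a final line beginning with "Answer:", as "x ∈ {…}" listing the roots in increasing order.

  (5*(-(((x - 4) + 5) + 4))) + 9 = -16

Step 1. [(5*(-(((x - 4) + 5) + 4))) + 9 = -16] 9 comes off first (subtract 9), so sub: 5*(-(((x - 4) + 5) + 4)) = -25.
Step 2. [5*(-(((x - 4) + 5) + 4)) = -25] 5·(inner) — divide through by 5, so div: -(((x - 4) + 5) + 4) = -5.
Step 3. [-(((x - 4) + 5) + 4) = -5] leading − — multiply by −1 ⇒ neg: ((x - 4) + 5) + 4 = 5.
Step 4. [((x - 4) + 5) + 4 = 5] the outer +4 inverts by subtracting 4. So sub: (x - 4) + 5 = 1.
Step 5. [(x - 4) + 5 = 1] +5 is outermost — subtract 5 both sides, so sub: x - 4 = -4.
Step 6. [x - 4 = -4] -4 is outermost — add 4 both sides ⇒ sub: x = 0.

Answer: x ∈ {0}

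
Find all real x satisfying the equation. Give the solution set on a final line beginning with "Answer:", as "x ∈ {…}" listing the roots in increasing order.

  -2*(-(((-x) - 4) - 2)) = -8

Step 1. [-2*(-(((-x) - 4) - 2)) = -8] LHS = -2·(…); ÷-2 both sides, so div: -(((-x) - 4) - 2) = 4.
Step 2. [-(((-x) - 4) - 2) = 4] flip signs both sides ⇒ neg: ((-x) - 4) - 2 = -4.
Step 3. [((-x) - 4) - 2 = -4] the outer -2 inverts by adding 2 ⇒ sub: (-x) - 4 = -2.
Step 4. [(-x) - 4 = -2] 4 comes off first (add 4). So sub: -x = 2.
Step 5. [-x = 2] LHS negated; negate both sides. So neg: x = -2.

Answer: x ∈ {-2}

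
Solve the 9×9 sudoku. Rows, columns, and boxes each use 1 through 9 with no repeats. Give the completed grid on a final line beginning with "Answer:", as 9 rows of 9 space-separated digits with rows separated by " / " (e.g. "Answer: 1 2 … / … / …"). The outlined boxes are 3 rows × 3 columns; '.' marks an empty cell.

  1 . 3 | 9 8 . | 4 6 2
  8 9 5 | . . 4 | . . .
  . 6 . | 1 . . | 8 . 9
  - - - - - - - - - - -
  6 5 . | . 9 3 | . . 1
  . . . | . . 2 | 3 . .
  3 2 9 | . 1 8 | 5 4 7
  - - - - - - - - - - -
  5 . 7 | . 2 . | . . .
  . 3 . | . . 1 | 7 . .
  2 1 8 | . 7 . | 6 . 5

Step 1. [r9c4∈{3,4}] in row 9, 4 fits only at r9c4, so r9c4=4.
Step 2. [r7c4∈{3,6,8}] across box 8, 3 lands solely at r7c4 ⇒ r7c4=3.
Step 3. [r4c8∈{2,8}] row 4 places 8 nowhere but r4c8 ⇒ r4c8=8.
Step 4. [r4c3∈{4}] r4c3's peers cover all but 4. So r4c3=4.
Step 5. [r7c7∈{1,9}] in col 7, 9 fits only at r7c7, so r7c7=9.
Step 6. [r6c4∈{6}] nothing but 6 survives at r6c4 ⇒ r6c4=6.
Step 7. [r3c8∈{3,5,7}] 5 has one home in col 8: r3c8 ⇒ r3c8=5.
Step 8. [r3c6∈{7}] r3c6 has the single candidate 7, so r3c6=7.
Step 9. [r7c2∈{4}] r7c2 is down to just 4, so r7c2=4.
Step 10. [r8c4∈{5,8}] across col 4, 8 lands solely at r8c4, so r8c4=8.
Step 11. [r5c1∈{7}] nothing but 7 survives at r5c1, so r5c1=7.
Step 12. [r2c8∈{1,3,7}] across row 2, 7 lands solely at r2c8. So r2c8=7.
Step 13. [r2c5∈{3,6}] 6 has one home in row 2: r2c5, so r2c5=6.
Step 14. [r8c5∈{5}] r8c5 has the single candidate 5, so r8c5=5.
Step 15. [r8c1∈{9}] r8c1 is down to just 9. So r8c1=9.
Step 16. [r8c3∈{6}] r8c3's peers cover all but 6 ⇒ r8c3=6.
Step 17. [r5c9∈{6}] r5c9's peers cover all but 6, so r5c9=6.
Step 18. [r8c9∈{4}] nothing but 4 survives at r8c9. So r8c9=4.
Step 19. [r5c2∈{8}] only 8 remains possible at r5c2 ⇒ r5c2=8.
Step 20. [r2c7∈{1}] r2c7's peers cover all but 1. So r2c7=1.
Step 21. [r3c1∈{4}] only 4 remains possible at r3c1. So r3c1=4.
Step 22. [r5c4∈{5}] r5c4 has the single candidate 5, so r5c4=5.
Step 23. [r3c3∈{2}] only 2 remains possible at r3c3, so r3c3=2.
Step 24. [r9c6∈{9}] r9c6 is down to just 9, so r9c6=9.
Step 25. [r5c3∈{1}] r5c3 is down to just 1. So r5c3=1.
Step 26. [r2c9∈{3}] only 3 remains possible at r2c9. So r2c9=3.
Step 27. [r8c8∈{2}] r8c8's peers cover all but 2 ⇒ r8c8=2.
Step 28. [r9c8∈{3}] r9c8 has the single candidate 3 ⇒ r9c8=3.
Step 29. [r4c7∈{2}] only 2 remains possible at r4c7, so r4c7=2.
Step 30. [r5c8∈{9}] r5c8's peers cover all but 9. So r5c8=9.
Step 31. [r5c5∈{4}] only 4 remains possible at r5c5. So r5c5=4.
Step 32. [r7c9∈{8}] r7c9's peers cover all but 8. So r7c9=8.
Step 33. [r7c8∈{1}] nothing but 1 survives at r7c8 ⇒ r7c8=1.
Step 34. [r2c4∈{2}] nothing but 2 survives at r2c4 ⇒ r2c4=2.
Step 35. [r4c4∈{7}] only 7 remains possible at r4c4. So r4c4=7.
Step 36. [r7c6∈{6}] r7c6 is down to just 6, so r7c6=6.
Step 37. [r1c6∈{5}] r1c6 is down to just 5. So r1c6=5.
Step 38. [r1c2∈{7}] only 7 remains possible at r1c2, so r1c2=7.
Step 39. [r3c5∈{3}] r3c5 is down to just 3 ⇒ r3c5=3.

Answer: 1 7 3 9 8 5 4 6 2 / 8 9 5 2 6 4 1 7 3 / 4 6 2 1 3 7 8 5 9 / 6 5 4 7 9 3 2 8 1 / 7 8 1 5 4 2 3 9 6 / 3 2 9 6 1 8 5 4 7 / 5 4 7 3 2 6 9 1 8 / 9 3 6 8 5 1 7 2 4 / 2 1 8 4 7 9 6 3 5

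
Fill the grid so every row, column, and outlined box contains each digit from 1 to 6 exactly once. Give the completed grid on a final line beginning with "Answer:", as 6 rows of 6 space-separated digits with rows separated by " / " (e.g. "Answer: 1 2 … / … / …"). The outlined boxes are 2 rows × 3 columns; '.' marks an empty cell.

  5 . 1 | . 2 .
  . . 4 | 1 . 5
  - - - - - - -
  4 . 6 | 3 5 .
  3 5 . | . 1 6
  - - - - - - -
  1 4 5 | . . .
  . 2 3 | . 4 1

Step 1. [r6c1∈{6}] r6c1's peers cover all but 6, so r6c1=6.
Step 2. [r4c4∈{2,4}] across row 4, 4 lands solely at r4c4, so r4c4=4.
Step 3. [r1c4∈{6}] r1c4 is down to just 6 ⇒ r1c4=6.
Step 4. [r2c5∈{3}] nothing but 3 survives at r2c5. So r2c5=3.
Step 5. [r5c6∈{2,3}] 3 has one home in row 5: r5c6, so r5c6=3.
Step 6. [r5c4∈{2}] r5c4 has the single candidate 2 ⇒ r5c4=2.
Step 7. [r2c1∈{2}] r2c1's peers cover all but 2, so r2c1=2.
Step 8. [r5c5∈{6}] only 6 remains possible at r5c5 ⇒ r5c5=6.
Step 9. [r4c3∈{2}] only 2 remains possible at r4c3. So r4c3=2.
Step 10. [r3c6∈{2}] only 2 remains possible at r3c6. So r3c6=2.
Step 11. [r1c2∈{3}] only 3 remains possible at r1c2. So r1c2=3.
Step 12. [r1c6∈{4}] nothing but 4 survives at r1c6. So r1c6=4.
Step 13. [r2c2∈{6}] only 6 remains possible at r2c2. So r2c2=6.
Step 14. [r6c4∈{5}] r6c4's peers cover all but 5 ⇒ r6c4=5.
Step 15. [r3c2∈{1}] r3c2's peers cover all but 1. So r3c2=1.

Answer: 5 3 1 6 2 4 / 2 6 4 1 3 5 / 4 1 6 3 5 2 / 3 5 2 4 1 6 / 1 4 5 2 6 3 / 6 2 3 5 4 1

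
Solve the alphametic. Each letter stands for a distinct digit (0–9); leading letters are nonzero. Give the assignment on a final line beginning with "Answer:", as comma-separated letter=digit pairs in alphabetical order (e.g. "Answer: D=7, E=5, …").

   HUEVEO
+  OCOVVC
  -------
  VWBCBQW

Step 1. [V] V is the leading digit of a 7-digit sum of two 6-digit numbers; the final carry is exactly 1. So V=1.
Step 2. [col 1: O + C ≡ W (mod 10)] several values work for W in column 1 (O + C ≡ W (mod 10), carry-in 0); try W=3 ⇒ W=3.
Step 3. [col 1: O + C ≡ W (mod 10)] several values work for O in column 1 (O + C ≡ W (mod 10), carry-in 0); try O=8 ⇒ O=8.
Step 4. [col 1: O + C ≡ W (mod 10)] in column 1 we have O+C≡W with carry-in 0; given O=8, W=3 and digits 1,3,8 already taken and all letters distinct, that pins C to 5 ⇒ C=5.
Step 5. [col 2: E + V ≡ Q (mod 10)] Q=9 is one option consistent with column 2 (E + V ≡ Q (mod 10), carry-in 1) — take it, so Q=9.
Step 6. [col 2: E + V ≡ Q (mod 10)] column 2 reads E+V+carry(1)=Q with V=1, Q=9; with digits 1,3,5,8,9 already taken and all letters distinct, the only value for E is 7. So E=7.
Step 7. [col 3: V + V ≡ B (mod 10)] in column 3 we have V+V≡B with carry-in 0; given V=1 and digits 1,3,5,7,8,9 already taken and all letters distinct, that pins B to 2. So B=2.
Step 8. [col 5: U + C ≡ B (mod 10)] column 5: given C=5, B=2, carry-in 1, and digits 1,2,3,5,7,8,9 already taken and all letters distinct, U+C≡B (mod 10) forces U=6. So U=6.
Step 9. [col 6: H + O ≡ W (mod 10)] column 6 reads H+O+carry(1)=W with O=8, W=3; with digits 1,2,3,5,6,7,8,9 already taken and all letters distinct, the only value for H is 4, so H=4.

Answer: B=2, C=5, E=7, H=4, O=8, Q=9, U=6, V=1, W=3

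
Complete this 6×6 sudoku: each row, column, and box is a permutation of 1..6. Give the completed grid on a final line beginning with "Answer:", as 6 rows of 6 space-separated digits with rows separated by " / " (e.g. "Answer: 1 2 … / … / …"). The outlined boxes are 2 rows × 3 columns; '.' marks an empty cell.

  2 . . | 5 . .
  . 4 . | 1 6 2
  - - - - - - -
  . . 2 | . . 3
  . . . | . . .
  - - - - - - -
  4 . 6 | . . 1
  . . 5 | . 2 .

Step 1. [r4c6∈{4,5,6}] across col 6, 5 lands solely at r4c6. So r4c6=5.
Step 2. [r1c5∈{3,4}] across box 2, 3 lands solely at r1c5. So r1c5=3.
Step 3. [r4c3∈{1,3,4}] in col 3, 4 fits only at r4c3. So r4c3=4.
Step 4. [r3c2∈{1,5,6}] 5 has one home in col 2: r3c2. So r3c2=5.
Step 5. [r4c5∈{1}] only 1 remains possible at r4c5. So r4c5=1.
Step 6. [r1c2∈{1,6}] row 1 places 6 nowhere but r1c2, so r1c2=6.
Step 7. [r4c2∈{3}] r4c2 is down to just 3 ⇒ r4c2=3.
Step 8. [r6c1∈{1,3}] 3 has one home in box 5: r6c1 ⇒ r6c1=3.
Step 9. [r6c6∈{4,6}] r6c6 is the only open cell in col 6 admitting 6 ⇒ r6c6=6.
Step 10. [r4c1∈{6}] nothing but 6 survives at r4c1 ⇒ r4c1=6.
Step 11. [r3c5∈{4}] r3c5 has the single candidate 4, so r3c5=4.
Step 12. [r5c5∈{5}] r5c5 has the single candidate 5, so r5c5=5.
Step 13. [r3c4∈{6}] r3c4 has the single candidate 6, so r3c4=6.
Step 14. [r6c2∈{1}] r6c2 has the single candidate 1, so r6c2=1.
Step 15. [r6c4∈{4}] r6c4 has the single candidate 4, so r6c4=4.
Step 16. [r2c1∈{5}] nothing but 5 survives at r2c1. So r2c1=5.
Step 17. [r4c4∈{2}] nothing but 2 survives at r4c4. So r4c4=2.
Step 18. [r2c3∈{3}] r2c3 is down to just 3 ⇒ r2c3=3.
Step 19. [r3c1∈{1}] r3c1 is down to just 1. So r3c1=1.
Step 20. [r1c3∈{1}] nothing but 1 survives at r1c3, so r1c3=1.
Step 21. [r5c2∈{2}] r5c2's peers cover all but 2 ⇒ r5c2=2.
Step 22. [r1c6∈{4}] r1c6's peers cover all but 4 ⇒ r1c6=4.
Step 23. [r5c4∈{3}] r5c4 is down to just 3, so r5c4=3.

Answer: 2 6 1 5 3 4 / 5 4 3 1 6 2 / 1 5 2 6 4 3 / 6 3 4 2 1 5 / 4 2 6 3 5 1 / 3 1 5 4 2 6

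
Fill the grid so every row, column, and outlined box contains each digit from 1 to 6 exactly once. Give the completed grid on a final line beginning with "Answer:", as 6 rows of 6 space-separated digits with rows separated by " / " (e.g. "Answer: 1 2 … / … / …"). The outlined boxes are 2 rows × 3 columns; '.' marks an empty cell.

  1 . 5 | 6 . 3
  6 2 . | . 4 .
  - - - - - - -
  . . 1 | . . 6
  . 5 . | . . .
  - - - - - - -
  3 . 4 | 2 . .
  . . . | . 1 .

Step 1. [r4c6∈{1,2,4}] r4c6 is the only open cell in col 6 admitting 2. So r4c6=2.
Step 2. [r4c5∈{3}] r4c5 has the single candidate 3, so r4c5=3.
Step 3. [r5c6∈{5}] only 5 remains possible at r5c6, so r5c6=5.
Step 4. [r4c1∈{4}] r4c1 is down to just 4, so r4c1=4.
Step 5. [r3c4∈{4,5}] across row 3, 4 lands solely at r3c4. So r3c4=4.
Step 6. [r6c2∈{6}] r6c2's peers cover all but 6, so r6c2=6.
Step 7. [r6c1∈{2,5}] r6c1 is the only open cell in row 6 admitting 5 ⇒ r6c1=5.
Step 8. [r4c4∈{1}] only 1 remains possible at r4c4 ⇒ r4c4=1.
Step 9. [r2c4∈{5}] r2c4 is down to just 5 ⇒ r2c4=5.
Step 10. [r3c5∈{5}] r3c5's peers cover all but 5 ⇒ r3c5=5.
Step 11. [r6c4∈{3}] only 3 remains possible at r6c4, so r6c4=3.
Step 12. [r6c3∈{2}] r6c3's peers cover all but 2 ⇒ r6c3=2.
Step 13. [r1c5∈{2}] r1c5 is down to just 2 ⇒ r1c5=2.
Step 14. [r4c3∈{6}] nothing but 6 survives at r4c3, so r4c3=6.
Step 15. [r1c2∈{4}] nothing but 4 survives at r1c2, so r1c2=4.
Step 16. [r5c5∈{6}] only 6 remains possible at r5c5. So r5c5=6.
Step 17. [r3c2∈{3}] r3c2 is down to just 3 ⇒ r3c2=3.
Step 18. [r3c1∈{2}] only 2 remains possible at r3c1, so r3c1=2.
Step 19. [r6c6∈{4}] r6c6 is down to just 4, so r6c6=4.
Step 20. [r2c6∈{1}] r2c6 has the single candidate 1 ⇒ r2c6=1.
Step 21. [r2c3∈{3}] nothing but 3 survives at r2c3. So r2c3=3.
Step 22. [r5c2∈{1}] only 1 remains possible at r5c2, so r5c2=1.

Answer: 1 4 5 6 2 3 / 6 2 3 5 4 1 / 2 3 1 4 5 6 / 4 5 6 1 3 2 / 3 1 4 2 6 5 / 5 6 2 3 1 4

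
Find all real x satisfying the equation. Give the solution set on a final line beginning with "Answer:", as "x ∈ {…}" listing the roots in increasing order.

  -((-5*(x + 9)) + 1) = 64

Step 1. [-((-5*(x + 9)) + 1) = 64] LHS negated; negate both sides ⇒ neg: (-5*(x + 9)) + 1 = -64.
Step 2. [(-5*(x + 9)) + 1 = -64] 1 comes off first (subtract 1). So sub: -5*(x + 9) = -65.
Step 3. [-5*(x + 9) = -65] -5·(inner) — divide through by -5, so div: x + 9 = 13.
Step 4. [x + 9 = 13] peel the +9: subtract 9 from each side, so sub: x = 4.

Answer: x ∈ {4}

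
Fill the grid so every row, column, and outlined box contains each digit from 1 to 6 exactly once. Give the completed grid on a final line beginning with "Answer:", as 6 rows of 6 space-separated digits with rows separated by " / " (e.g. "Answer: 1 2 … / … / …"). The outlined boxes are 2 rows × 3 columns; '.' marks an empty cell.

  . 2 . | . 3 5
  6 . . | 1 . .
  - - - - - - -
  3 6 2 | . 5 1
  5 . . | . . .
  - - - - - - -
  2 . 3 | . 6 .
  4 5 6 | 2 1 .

Step 1. [r3c4∈{4}] only 4 remains possible at r3c4, so r3c4=4.
Step 2. [r2c5∈{2,4}] across col 5, 4 lands solely at r2c5. So r2c5=4.
Step 3. [r4c6∈{2,3,6}] in col 6, 6 fits only at r4c6. So r4c6=6.
Step 4. [r4c2∈{1,4}] col 2 places 4 nowhere but r4c2. So r4c2=4.
Step 5. [r4c3∈{1}] r4c3 is down to just 1, so r4c3=1.
Step 6. [r2c6∈{2}] r2c6 is down to just 2, so r2c6=2.
Step 7. [r5c6∈{4}] only 4 remains possible at r5c6. So r5c6=4.
Step 8. [r4c4∈{3}] r4c4's peers cover all but 3, so r4c4=3.
Step 9. [r2c3∈{5}] r2c3 has the single candidate 5 ⇒ r2c3=5.
Step 10. [r5c2∈{1}] r5c2's peers cover all but 1. So r5c2=1.
Step 11. [r5c4∈{5}] r5c4's peers cover all but 5. So r5c4=5.
Step 12. [r2c2∈{3}] only 3 remains possible at r2c2. So r2c2=3.
Step 13. [r1c4∈{6}] r1c4 has the single candidate 6, so r1c4=6.
Step 14. [r1c1∈{1}] nothing but 1 survives at r1c1. So r1c1=1.
Step 15. [r6c6∈{3}] r6c6 has the single candidate 3, so r6c6=3.
Step 16. [r4c5∈{2}] nothing but 2 survives at r4c5 ⇒ r4c5=2.
Step 17. [r1c3∈{4}] r1c3 has the single candidate 4, so r1c3=4.

Answer: 1 2 4 6 3 5 / 6 3 5 1 4 2 / 3 6 2 4 5 1 / 5 4 1 3 2 6 / 2 1 3 5 6 4 / 4 5 6 2 1 3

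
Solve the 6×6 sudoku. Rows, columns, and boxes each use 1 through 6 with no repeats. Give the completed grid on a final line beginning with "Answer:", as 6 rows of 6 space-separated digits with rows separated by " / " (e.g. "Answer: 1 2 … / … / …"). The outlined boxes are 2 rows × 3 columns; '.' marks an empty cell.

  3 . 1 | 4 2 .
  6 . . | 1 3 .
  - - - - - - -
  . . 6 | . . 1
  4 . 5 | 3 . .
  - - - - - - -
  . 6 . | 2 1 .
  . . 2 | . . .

Step 1. [r2c2∈{2,4,5}] r2c2 is the only open cell in row 2 admitting 2. So r2c2=2.
Step 2. [r6c2∈{1,3,4,5}] 4 has one home in col 2: r6c2, so r6c2=4.
Step 3. [r1c6∈{5,6}] 6 has one home in row 1: r1c6. So r1c6=6.
Step 4. [r5c6∈{3,4,5}] across row 5, 4 lands solely at r5c6. So r5c6=4.
Step 5. [r3c4∈{5}] r3c4 has the single candidate 5. So r3c4=5.
Step 6. [r6c5∈{5,6}] r6c5 is the only open cell in col 5 admitting 5, so r6c5=5.
Step 7. [r5c3∈{3}] only 3 remains possible at r5c3 ⇒ r5c3=3.
Step 8. [r4c5∈{6}] nothing but 6 survives at r4c5, so r4c5=6.
Step 9. [r6c6∈{3}] r6c6's peers cover all but 3 ⇒ r6c6=3.
Step 10. [r2c3∈{4}] r2c3 is down to just 4. So r2c3=4.
Step 11. [r1c2∈{5}] r1c2's peers cover all but 5, so r1c2=5.
Step 12. [r6c4∈{6}] only 6 remains possible at r6c4 ⇒ r6c4=6.
Step 13. [r3c1∈{2}] nothing but 2 survives at r3c1 ⇒ r3c1=2.
Step 14. [r5c1∈{5}] r5c1 has the single candidate 5 ⇒ r5c1=5.
Step 15. [r3c2∈{3}] r3c2's peers cover all but 3, so r3c2=3.
Step 16. [r2c6∈{5}] r2c6 is down to just 5. So r2c6=5.
Step 17. [r4c2∈{1}] r4c2 is down to just 1, so r4c2=1.
Step 18. [r4c6∈{2}] r4c6's peers cover all but 2 ⇒ r4c6=2.
Step 19. [r3c5∈{4}] r3c5 has the single candidate 4. So r3c5=4.
Step 20. [r6c1∈{1}] r6c1 is down to just 1. So r6c1=1.

Answer: 3 5 1 4 2 6 / 6 2 4 1 3 5 / 2 3 6 5 4 1 / 4 1 5 3 6 2 / 5 6 3 2 1 4 / 1 4 2 6 5 3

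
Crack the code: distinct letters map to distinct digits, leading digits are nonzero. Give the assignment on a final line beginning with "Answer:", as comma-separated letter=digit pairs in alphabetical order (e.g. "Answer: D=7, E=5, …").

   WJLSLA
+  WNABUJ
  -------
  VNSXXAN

Step 1. [col 1: A + J ≡ N (mod 10)] no forcing yet in column 1 (carry-in 0); J=2 is free and consistent — try it. So J=2.
Step 2. [col 1: A + J ≡ N (mod 10)] column 1 (A + J ≡ N (mod 10), carry-in 0) doesn't pin A yet; pick A=5 and continue, so A=5.
Step 3. [col 1: A + J ≡ N (mod 10)] column 1 reads A+J+carry(0)=N with A=5, J=2; with digits 2,5 already taken and all letters distinct, the only value for N is 7, so N=7.
Step 4. [col 2: L + U ≡ A (mod 10)] L=9 is one option consistent with column 2 (L + U ≡ A (mod 10), carry-in 0) — take it, so L=9.
Step 5. [col 2: L + U ≡ A (mod 10)] in column 2 we have L+U≡A with carry-in 0; given L=9, A=5 and digits 2,5,7,9 already taken and all letters distinct, that pins U to 6 ⇒ U=6.
Step 6. [col 3: S + B ≡ X (mod 10)] B=3 is one option consistent with column 3 (S + B ≡ X (mod 10), carry-in 1) — take it, so B=3.
Step 7. [col 3: S + B ≡ X (mod 10)] column 3 (S + B ≡ X (mod 10), carry-in 1) doesn't pin X yet; pick X=4 and continue ⇒ X=4.
Step 8. [col 3: S + B ≡ X (mod 10)] in column 3 we have S+B≡X with carry-in 1; given B=3, X=4 and digits 2,3,4,5,6,7,9 already taken and all letters distinct, that pins S to 0. So S=0.
Step 9. [V] the sum has 7 digits but both addends have 6; that extra leading digit V is the final carry, namely 1. So V=1.
Step 10. [col 6: W + W ≡ N (mod 10)] column 6: given N=7, carry-in 1, and digits 0,1,2,3,4,5,6,7,9 already taken and all letters distinct, W+W≡N (mod 10) forces W=8 ⇒ W=8.

Answer: A=5, B=3, J=2, L=9, N=7, S=0, U=6, V=1, W=8, X=4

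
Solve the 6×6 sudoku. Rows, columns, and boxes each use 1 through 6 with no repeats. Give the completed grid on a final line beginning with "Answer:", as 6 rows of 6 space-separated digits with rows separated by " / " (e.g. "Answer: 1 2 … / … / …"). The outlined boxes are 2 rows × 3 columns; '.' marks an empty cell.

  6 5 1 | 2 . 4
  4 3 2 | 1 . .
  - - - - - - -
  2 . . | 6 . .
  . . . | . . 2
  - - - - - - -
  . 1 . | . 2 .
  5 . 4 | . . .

Step 1. [r6c4∈{3}] r6c4 is down to just 3 ⇒ r6c4=3.
Step 2. [r3c6∈{1,3,5}] in col 6, 3 fits only at r3c6, so r3c6=3.
Step 3. [r3c5∈{1,4,5}] row 3 places 1 nowhere but r3c5 ⇒ r3c5=1.
Step 4. [r6c5∈{6}] r6c5's peers cover all but 6. So r6c5=6.
Step 5. [r4c5∈{4,5}] in col 5, 4 fits only at r4c5 ⇒ r4c5=4.
Step 6. [r5c1∈{3}] only 3 remains possible at r5c1. So r5c1=3.
Step 7. [r5c6∈{5}] only 5 remains possible at r5c6 ⇒ r5c6=5.
Step 8. [r4c3∈{3,5,6}] r4c3 is the only open cell in row 4 admitting 3 ⇒ r4c3=3.
Step 9. [r5c4∈{4}] r5c4 is down to just 4 ⇒ r5c4=4.
Step 10. [r4c1∈{1}] r4c1 has the single candidate 1, so r4c1=1.
Step 11. [r2c6∈{6}] only 6 remains possible at r2c6, so r2c6=6.
Step 12. [r6c2∈{2}] r6c2 has the single candidate 2, so r6c2=2.
Step 13. [r1c5∈{3}] r1c5 has the single candidate 3 ⇒ r1c5=3.
Step 14. [r2c5∈{5}] r2c5's peers cover all but 5 ⇒ r2c5=5.
Step 15. [r4c4∈{5}] r4c4's peers cover all but 5, so r4c4=5.
Step 16. [r4c2∈{6}] r4c2's peers cover all but 6. So r4c2=6.
Step 17. [r3c3∈{5}] r3c3's peers cover all but 5, so r3c3=5.
Step 18. [r3c2∈{4}] r3c2's peers cover all but 4 ⇒ r3c2=4.
Step 19. [r5c3∈{6}] nothing but 6 survives at r5c3. So r5c3=6.
Step 20. [r6c6∈{1}] only 1 remains possible at r6c6, so r6c6=1.

Answer: 6 5 1 2 3 4 / 4 3 2 1 5 6 / 2 4 5 6 1 3 / 1 6 3 5 4 2 / 3 1 6 4 2 5 / 5 2 4 3 6 1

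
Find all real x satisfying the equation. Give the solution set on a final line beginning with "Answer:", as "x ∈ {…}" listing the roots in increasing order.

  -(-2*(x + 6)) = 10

Step 1. [-(-2*(x + 6)) = 10] LHS negated; negate both sides, so neg: -2*(x + 6) = -10.
Step 2. [-2*(x + 6) = -10] -2·(inner) — divide through by -2, so div: x + 6 = 5.
Step 3. [x + 6 = 5] the outer +6 inverts by subtracting 6 ⇒ sub: x = -1.

Answer: x ∈ {-1}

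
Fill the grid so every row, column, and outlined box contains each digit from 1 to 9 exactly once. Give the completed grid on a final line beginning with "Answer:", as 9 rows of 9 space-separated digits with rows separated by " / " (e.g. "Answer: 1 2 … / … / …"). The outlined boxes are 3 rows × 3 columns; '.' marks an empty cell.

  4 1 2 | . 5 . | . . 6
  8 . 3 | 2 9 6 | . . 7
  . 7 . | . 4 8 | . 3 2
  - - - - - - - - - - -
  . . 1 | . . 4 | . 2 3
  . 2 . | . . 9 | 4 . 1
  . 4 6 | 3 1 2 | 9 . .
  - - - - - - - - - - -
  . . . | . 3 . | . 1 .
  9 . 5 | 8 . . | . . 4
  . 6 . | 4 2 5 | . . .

Step 1. [r7c6∈{7}] only 7 remains possible at r7c6 ⇒ r7c6=7.
Step 2. [r7c2∈{8}] only 8 remains possible at r7c2. So r7c2=8.
Step 3. [r8c5∈{6}] r8c5 is down to just 6 ⇒ r8c5=6.
Step 4. [r5c8∈{5,6,7,8}] in col 8, 6 fits only at r5c8, so r5c8=6.
Step 5. [r9c3∈{7}] nothing but 7 survives at r9c3. So r9c3=7.
Step 6. [r2c2∈{5}] r2c2's peers cover all but 5. So r2c2=5.
Step 7. [r6c8∈{5,7,8}] col 8 places 5 nowhere but r6c8, so r6c8=5.
Step 8. [r4c7∈{7,8}] in box 6, 7 fits only at r4c7. So r4c7=7.
Step 9. [r5c1∈{3,5,7}] row 5 places 3 nowhere but r5c1, so r5c1=3.
Step 10. [r3c7∈{1,5}] 5 has one home in row 3: r3c7. So r3c7=5.
Step 11. [r9c7∈{3,8}] across row 9, 3 lands solely at r9c7 ⇒ r9c7=3.
Step 12. [r5c4∈{5,7}] in row 5, 5 fits only at r5c4. So r5c4=5.
Step 13. [r1c8∈{8,9}] row 1 places 9 nowhere but r1c8, so r1c8=9.
Step 14. [r9c9∈{8,9}] in row 9, 9 fits only at r9c9. So r9c9=9.
Step 15. [r7c7∈{2,6}] 6 has one home in row 7: r7c7. So r7c7=6.
Step 16. [r4c5∈{8}] only 8 remains possible at r4c5 ⇒ r4c5=8.
Step 17. [r8c6∈{1}] r8c6's peers cover all but 1 ⇒ r8c6=1.
Step 18. [r4c1∈{5}] r4c1's peers cover all but 5, so r4c1=5.
Step 19. [r9c1∈{1}] r9c1 is down to just 1. So r9c1=1.
Step 20. [r4c4∈{6}] r4c4's peers cover all but 6 ⇒ r4c4=6.
Step 21. [r3c4∈{1}] r3c4 has the single candidate 1. So r3c4=1.
Step 22. [r1c6∈{3}] r1c6 has the single candidate 3. So r1c6=3.
Step 23. [r1c7∈{8}] nothing but 8 survives at r1c7. So r1c7=8.
Step 24. [r1c4∈{7}] nothing but 7 survives at r1c4. So r1c4=7.
Step 25. [r7c3∈{4}] r7c3's peers cover all but 4. So r7c3=4.
Step 26. [r7c9∈{5}] only 5 remains possible at r7c9. So r7c9=5.
Step 27. [r2c8∈{4}] r2c8's peers cover all but 4. So r2c8=4.
Step 28. [r4c2∈{9}] r4c2 has the single candidate 9, so r4c2=9.
Step 29. [r7c1∈{2}] r7c1 has the single candidate 2. So r7c1=2.
Step 30. [r5c5∈{7}] only 7 remains possible at r5c5. So r5c5=7.
Step 31. [r2c7∈{1}] only 1 remains possible at r2c7, so r2c7=1.
Step 32. [r5c3∈{8}] r5c3 is down to just 8. So r5c3=8.
Step 33. [r3c1∈{6}] r3c1's peers cover all but 6, so r3c1=6.
Step 34. [r8c2∈{3}] nothing but 3 survives at r8c2 ⇒ r8c2=3.
Step 35. [r6c1∈{7}] r6c1 is down to just 7, so r6c1=7.
Step 36. [r8c7∈{2}] r8c7 is down to just 2 ⇒ r8c7=2.
Step 37. [r3c3∈{9}] nothing but 9 survives at r3c3, so r3c3=9.
Step 38. [r9c8∈{8}] r9c8 has the single candidate 8. So r9c8=8.
Step 39. [r7c4∈{9}] r7c4's peers cover all but 9 ⇒ r7c4=9.
Step 40. [r6c9∈{8}] r6c9's peers cover all but 8, so r6c9=8.
Step 41. [r8c8∈{7}] nothing but 7 survives at r8c8 ⇒ r8c8=7.

Answer: 4 1 2 7 5 3 8 9 6 / 8 5 3 2 9 6 1 4 7 / 6 7 9 1 4 8 5 3 2 / 5 9 1 6 8 4 7 2 3 / 3 2 8 5 7 9 4 6 1 / 7 4 6 3 1 2 9 5 8 / 2 8 4 9 3 7 6 1 5 / 9 3 5 8 6 1 2 7 4 / 1 6 7 4 2 5 3 8 9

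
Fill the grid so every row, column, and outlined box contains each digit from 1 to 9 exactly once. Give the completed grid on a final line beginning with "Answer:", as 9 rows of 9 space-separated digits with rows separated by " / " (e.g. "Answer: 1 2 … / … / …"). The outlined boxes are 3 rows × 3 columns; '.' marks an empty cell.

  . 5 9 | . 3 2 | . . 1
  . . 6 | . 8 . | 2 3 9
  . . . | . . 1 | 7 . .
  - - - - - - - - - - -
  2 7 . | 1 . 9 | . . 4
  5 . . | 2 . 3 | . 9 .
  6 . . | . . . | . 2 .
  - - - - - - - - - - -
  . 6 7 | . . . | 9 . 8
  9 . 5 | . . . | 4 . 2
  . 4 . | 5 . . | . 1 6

Step 1. [r6c9∈{3,5,7}] r6c9 is the only open cell in col 9 admitting 3. So r6c9=3.
Step 2. [r2c2∈{1}] r2c2 is down to just 1 ⇒ r2c2=1.
Step 3. [r5c2∈{8}] r5c2 has the single candidate 8 ⇒ r5c2=8.
Step 4. [r8c2∈{3}] r8c2's peers cover all but 3 ⇒ r8c2=3.
Step 5. [r8c6∈{6,7,8}] r8c6 is the only open cell in col 6 admitting 6, so r8c6=6.
Step 6. [r9c1∈{8}] r9c1 has the single candidate 8, so r9c1=8.
Step 7. [r9c6∈{7}] only 7 remains possible at r9c6, so r9c6=7.
Step 8. [r3c3∈{2,3,4,8}] in col 3, 8 fits only at r3c3. So r3c3=8.
Step 9. [r6c6∈{4,5,8}] r6c6 is the only open cell in col 6 admitting 8. So r6c6=8.
Step 10. [r7c5∈{1,2,4}] r7c5 is the only open cell in row 7 admitting 2. So r7c5=2.
Step 11. [r3c4∈{4,6,9}] in col 4, 9 fits only at r3c4 ⇒ r3c4=9.
Step 12. [r1c4∈{4,6,7}] in col 4, 6 fits only at r1c4, so r1c4=6.
Step 13. [r3c8∈{4,5,6}] row 3 places 6 nowhere but r3c8 ⇒ r3c8=6.
Step 14. [r2c4∈{4,7}] box 2 places 7 nowhere but r2c4. So r2c4=7.
Step 15. [r6c4∈{4}] r6c4 has the single candidate 4, so r6c4=4.
Step 16. [r2c1∈{4}] r2c1 has the single candidate 4, so r2c1=4.
Step 17. [r6c5∈{5,7}] r6c5 is the only open cell in row 6 admitting 7, so r6c5=7.
Step 18. [r4c5∈{5,6}] across box 5, 5 lands solely at r4c5 ⇒ r4c5=5.
Step 19. [r1c7∈{8}] r1c7's peers cover all but 8, so r1c7=8.
Step 20. [r6c3∈{1}] only 1 remains possible at r6c3. So r6c3=1.
Step 21. [r5c5∈{6}] r5c5 has the single candidate 6 ⇒ r5c5=6.
Step 22. [r9c7∈{3}] nothing but 3 survives at r9c7 ⇒ r9c7=3.
Step 23. [r4c8∈{8}] nothing but 8 survives at r4c8, so r4c8=8.
Step 24. [r8c4∈{8}] r8c4 is down to just 8, so r8c4=8.
Step 25. [r3c2∈{2}] r3c2 has the single candidate 2 ⇒ r3c2=2.
Step 26. [r6c2∈{9}] r6c2's peers cover all but 9, so r6c2=9.
Step 27. [r9c3∈{2}] r9c3 has the single candidate 2 ⇒ r9c3=2.
Step 28. [r5c9∈{7}] only 7 remains possible at r5c9, so r5c9=7.
Step 29. [r4c3∈{3}] only 3 remains possible at r4c3 ⇒ r4c3=3.
Step 30. [r3c5∈{4}] r3c5 is down to just 4, so r3c5=4.
Step 31. [r6c7∈{5}] r6c7 is down to just 5, so r6c7=5.
Step 32. [r5c3∈{4}] nothing but 4 survives at r5c3. So r5c3=4.
Step 33. [r9c5∈{9}] r9c5 is down to just 9, so r9c5=9.
Step 34. [r3c1∈{3}] r3c1 is down to just 3. So r3c1=3.
Step 35. [r1c1∈{7}] r1c1's peers cover all but 7. So r1c1=7.
Step 36. [r2c6∈{5}] only 5 remains possible at r2c6, so r2c6=5.
Step 37. [r7c6∈{4}] only 4 remains possible at r7c6 ⇒ r7c6=4.
Step 38. [r3c9∈{5}] only 5 remains possible at r3c9 ⇒ r3c9=5.
Step 39. [r7c4∈{3}] nothing but 3 survives at r7c4 ⇒ r7c4=3.
Step 40. [r8c5∈{1}] r8c5's peers cover all but 1. So r8c5=1.
Step 41. [r5c7∈{1}] r5c7 has the single candidate 1. So r5c7=1.
Step 42. [r8c8∈{7}] r8c8's peers cover all but 7. So r8c8=7.
Step 43. [r1c8∈{4}] r1c8's peers cover all but 4, so r1c8=4.
Step 44. [r7c1∈{1}] r7c1 has the single candidate 1. So r7c1=1.
Step 45. [r4c7∈{6}] r4c7's peers cover all but 6. So r4c7=6.
Step 46. [r7c8∈{5}] nothing but 5 survives at r7c8, so r7c8=5.

Answer: 7 5 9 6 3 2 8 4 1 / 4 1 6 7 8 5 2 3 9 / 3 2 8 9 4 1 7 6 5 / 2 7 3 1 5 9 6 8 4 / 5 8 4 2 6 3 1 9 7 / 6 9 1 4 7 8 5 2 3 / 1 6 7 3 2 4 9 5 8 / 9 3 5 8 1 6 4 7 2 / 8 4 2 5 9 7 3 1 6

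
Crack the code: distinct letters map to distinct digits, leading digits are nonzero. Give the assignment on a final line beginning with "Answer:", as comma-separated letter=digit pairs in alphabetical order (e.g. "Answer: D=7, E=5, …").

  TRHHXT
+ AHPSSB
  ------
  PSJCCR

Step 1. [col 1: T + B ≡ R (mod 10)] R=3 is one option consistent with column 1 (T + B ≡ R (mod 10), carry-in 0) — take it, so R=3.
Step 2. [col 1: T + B ≡ R (mod 10)] T=6 is one option consistent with column 1 (T + B ≡ R (mod 10), carry-in 0) — take it. So T=6.
Step 3. [col 1: T + B ≡ R (mod 10)] in column 1 we have T+B≡R with carry-in 0; given T=6, R=3 and digits 3,6 already taken and all letters distinct, that pins B to 7 ⇒ B=7.
Step 4. [col 2: X + S ≡ C (mod 10)] C=5 is one option consistent with column 2 (X + S ≡ C (mod 10), carry-in 1) — take it. So C=5.
Step 5. [col 2: X + S ≡ C (mod 10)] S=4 is one option consistent with column 2 (X + S ≡ C (mod 10), carry-in 1) — take it. So S=4.
Step 6. [col 2: X + S ≡ C (mod 10)] column 2: given S=4, C=5, carry-in 1, and digits 3,4,5,6,7 already taken and all letters distinct, X+S≡C (mod 10) forces X=0 ⇒ X=0.
Step 7. [col 3: H + S ≡ C (mod 10)] column 3 reads H+S+carry(0)=C with S=4, C=5; with digits 0,3,4,5,6,7 already taken and all letters distinct, the only value for H is 1, so H=1.
Step 8. [col 4: H + P ≡ J (mod 10)] from column 4 (H=1, carry-in 0, digits 0,1,3,4,5,6,7 already taken and all letters distinct): P must equal 8 ⇒ P=8.
Step 9. [col 4: H + P ≡ J (mod 10)] in column 4 we have H+P≡J with carry-in 0; given H=1, P=8 and digits 0,1,3,4,5,6,7,8 already taken and all letters distinct, that pins J to 9. So J=9.
Step 10. [col 6: T + A ≡ P (mod 10)] from column 6 (T=6, P=8, carry-in 0, digits 0,1,3,4,5,6,7,8,9 already taken and all letters distinct): A must equal 2 ⇒ A=2.

Answer: A=2, B=7, C=5, H=1, J=9, P=8, R=3, S=4, T=6, X=0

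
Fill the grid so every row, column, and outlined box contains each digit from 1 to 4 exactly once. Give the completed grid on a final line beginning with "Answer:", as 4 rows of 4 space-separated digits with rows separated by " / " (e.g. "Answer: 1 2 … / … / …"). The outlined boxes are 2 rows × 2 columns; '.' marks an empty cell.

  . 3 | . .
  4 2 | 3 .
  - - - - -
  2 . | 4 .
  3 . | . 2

Step 1. [r4c3∈{1}] nothing but 1 survives at r4c3. So r4c3=1.
Step 2. [r1c4∈{1,4}] across row 1, 4 lands solely at r1c4, so r1c4=4.
Step 3. [r3c2∈{1}] nothing but 1 survives at r3c2 ⇒ r3c2=1.
Step 4. [r4c2∈{4}] r4c2 is down to just 4 ⇒ r4c2=4.
Step 5. [r3c4∈{3}] r3c4's peers cover all but 3. So r3c4=3.
Step 6. [r2c4∈{1}] r2c4's peers cover all but 1 ⇒ r2c4=1.
Step 7. [r1c3∈{2}] r1c3 is down to just 2. So r1c3=2.
Step 8. [r1c1∈{1}] only 1 remains possible at r1c1. So r1c1=1.

Answer: 1 3 2 4 / 4 2 3 1 / 2 1 4 3 / 3 4 1 2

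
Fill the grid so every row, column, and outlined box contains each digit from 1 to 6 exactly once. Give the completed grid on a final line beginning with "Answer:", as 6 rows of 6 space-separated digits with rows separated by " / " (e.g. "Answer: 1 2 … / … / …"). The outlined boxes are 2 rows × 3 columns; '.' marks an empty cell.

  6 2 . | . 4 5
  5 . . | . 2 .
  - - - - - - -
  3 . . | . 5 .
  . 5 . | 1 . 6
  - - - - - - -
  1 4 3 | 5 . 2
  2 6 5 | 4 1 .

Step 1. [r2c2∈{1,3}] col 2 places 3 nowhere but r2c2. So r2c2=3.
Step 2. [r3c3∈{1,2,4,6}] row 3 places 6 nowhere but r3c3, so r3c3=6.
Step 3. [r2c3∈{1,4}] r2c3 is the only open cell in row 2 admitting 4. So r2c3=4.
Step 4. [r6c6∈{3}] r6c6's peers cover all but 3, so r6c6=3.
Step 5. [r4c1∈{4}] r4c1 has the single candidate 4. So r4c1=4.
Step 6. [r2c4∈{6}] r2c4 is down to just 6. So r2c4=6.
Step 7. [r3c6∈{4}] only 4 remains possible at r3c6 ⇒ r3c6=4.
Step 8. [r3c2∈{1}] r3c2 is down to just 1. So r3c2=1.
Step 9. [r4c3∈{2}] only 2 remains possible at r4c3 ⇒ r4c3=2.
Step 10. [r1c4∈{3}] r1c4's peers cover all but 3 ⇒ r1c4=3.
Step 11. [r4c5∈{3}] r4c5 has the single candidate 3 ⇒ r4c5=3.
Step 12. [r3c4∈{2}] r3c4's peers cover all but 2, so r3c4=2.
Step 13. [r5c5∈{6}] r5c5's peers cover all but 6 ⇒ r5c5=6.
Step 14. [r2c6∈{1}] r2c6's peers cover all but 1 ⇒ r2c6=1.
Step 15. [r1c3∈{1}] only 1 remains possible at r1c3, so r1c3=1.

Answer: 6 2 1 3 4 5 / 5 3 4 6 2 1 / 3 1 6 2 5 4 / 4 5 2 1 3 6 / 1 4 3 5 6 2 / 2 6 5 4 1 3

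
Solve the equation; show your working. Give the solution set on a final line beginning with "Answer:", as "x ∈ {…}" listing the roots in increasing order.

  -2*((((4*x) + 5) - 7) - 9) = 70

Step 1. [-2*((((4*x) + 5) - 7) - 9) = 70] -2·(inner) — divide through by -2. So div: (((4*x) + 5) - 7) - 9 = -35.
Step 2. [(((4*x) + 5) - 7) - 9 = -35] add 9: x sits inside (… - 9), so sub: ((4*x) + 5) - 7 = -26.
Step 3. [((4*x) + 5) - 7 = -26] -7 is outermost — add 7 both sides ⇒ sub: (4*x) + 5 = -19.
Step 4. [(4*x) + 5 = -19] subtract 5: x sits inside (… + 5), so sub: 4*x = -24.
Step 5. [4*x = -24] 4 out front; divide by 4 ⇒ div: x = -6.

Answer: x ∈ {-6}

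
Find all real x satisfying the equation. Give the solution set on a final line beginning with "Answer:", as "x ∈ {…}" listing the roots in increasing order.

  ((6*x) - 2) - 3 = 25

Step 1. [((6*x) - 2) - 3 = 25] add 3: x sits inside (… - 3). So sub: (6*x) - 2 = 28.
Step 2. [(6*x) - 2 = 28] the outer -2 inverts by adding 2 ⇒ sub: 6*x = 30.
Step 3. [6*x = 30] 6·(inner) — divide through by 6, so div: x = 5.

Answer: x ∈ {5}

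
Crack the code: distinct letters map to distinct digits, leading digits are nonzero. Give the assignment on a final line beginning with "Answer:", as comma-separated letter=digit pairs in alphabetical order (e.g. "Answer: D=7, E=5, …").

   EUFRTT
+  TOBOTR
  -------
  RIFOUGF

Step 1. [col 1: T + R ≡ F (mod 10)] column 1 (T + R ≡ F (mod 10), carry-in 0) doesn't pin F yet; pick F=9 and continue, so F=9.
Step 2. [col 1: T + R ≡ F (mod 10)] several values work for R in column 1 (T + R ≡ F (mod 10), carry-in 0); try R=1. So R=1.
Step 3. [col 1: T + R ≡ F (mod 10)] column 1 reads T+R+carry(0)=F with R=1, F=9; with digits 1,9 already taken and all letters distinct, the only value for T is 8 ⇒ T=8.
Step 4. [col 2: T + T ≡ G (mod 10)] column 2: given T=8, carry-in 0, and digits 1,8,9 already taken and all letters distinct, T+T≡G (mod 10) forces G=6, so G=6.
Step 5. [col 3: R + O ≡ U (mod 10)] no forcing yet in column 3 (carry-in 1); U=5 is free and consistent — try it ⇒ U=5.
Step 6. [col 3: R + O ≡ U (mod 10)] column 3 reads R+O+carry(1)=U with R=1, U=5; with digits 1,5,6,8,9 already taken and all letters distinct, the only value for O is 3. So O=3.
Step 7. [col 4: F + B ≡ O (mod 10)] column 4: given F=9, O=3, carry-in 0, and digits 1,3,5,6,8,9 already taken and all letters distinct, F+B≡O (mod 10) forces B=4, so B=4.
Step 8. [col 6: E + T ≡ I (mod 10)] column 6 reads E+T+carry(0)=I with T=8; with digits 1,3,4,5,6,8,9 already taken and all letters distinct, the only value for E is 2, so E=2.
Step 9. [col 6: E + T ≡ I (mod 10)] in column 6 we have E+T≡I with carry-in 0; given E=2, T=8 and digits 1,2,3,4,5,6,8,9 already taken and all letters distinct, that pins I to 0. So I=0.

Answer: B=4, E=2, F=9, G=6, I=0, O=3, R=1, T=8, U=5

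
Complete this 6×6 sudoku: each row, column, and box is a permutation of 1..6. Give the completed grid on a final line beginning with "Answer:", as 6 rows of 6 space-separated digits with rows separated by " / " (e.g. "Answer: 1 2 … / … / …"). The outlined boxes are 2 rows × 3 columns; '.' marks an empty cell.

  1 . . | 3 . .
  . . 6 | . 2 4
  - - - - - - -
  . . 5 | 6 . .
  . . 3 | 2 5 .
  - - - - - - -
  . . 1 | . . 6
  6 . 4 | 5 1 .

Step 1. [r1c2∈{2,4,5}] across row 1, 4 lands solely at r1c2, so r1c2=4.
Step 2. [r3c5∈{3,4}] across box 4, 4 lands solely at r3c5, so r3c5=4.
Step 3. [r5c5∈{3}] r5c5 has the single candidate 3 ⇒ r5c5=3.
Step 4. [r4c6∈{1}] r4c6's peers cover all but 1. So r4c6=1.
Step 5. [r3c1∈{2}] nothing but 2 survives at r3c1. So r3c1=2.
Step 6. [r6c2∈{2,3}] across row 6, 3 lands solely at r6c2, so r6c2=3.
Step 7. [r2c2∈{5}] r2c2's peers cover all but 5, so r2c2=5.
Step 8. [r5c2∈{2}] nothing but 2 survives at r5c2 ⇒ r5c2=2.
Step 9. [r4c1∈{4}] r4c1 has the single candidate 4. So r4c1=4.
Step 10. [r1c3∈{2}] only 2 remains possible at r1c3 ⇒ r1c3=2.
Step 11. [r1c6∈{5}] r1c6 is down to just 5, so r1c6=5.
Step 12. [r5c1∈{5}] r5c1's peers cover all but 5 ⇒ r5c1=5.
Step 13. [r3c2∈{1}] only 1 remains possible at r3c2, so r3c2=1.
Step 14. [r4c2∈{6}] r4c2 is down to just 6 ⇒ r4c2=6.
Step 15. [r5c4∈{4}] only 4 remains possible at r5c4. So r5c4=4.
Step 16. [r6c6∈{2}] r6c6 has the single candidate 2 ⇒ r6c6=2.
Step 17. [r2c4∈{1}] r2c4 has the single candidate 1. So r2c4=1.
Step 18. [r1c5∈{6}] r1c5 has the single candidate 6 ⇒ r1c5=6.
Step 19. [r3c6∈{3}] r3c6's peers cover all but 3 ⇒ r3c6=3.
Step 20. [r2c1∈{3}] only 3 remains possible at r2c1. So r2c1=3.

Answer: 1 4 2 3 6 5 / 3 5 6 1 2 4 / 2 1 5 6 4 3 / 4 6 3 2 5 1 / 5 2 1 4 3 6 / 6 3 4 5 1 2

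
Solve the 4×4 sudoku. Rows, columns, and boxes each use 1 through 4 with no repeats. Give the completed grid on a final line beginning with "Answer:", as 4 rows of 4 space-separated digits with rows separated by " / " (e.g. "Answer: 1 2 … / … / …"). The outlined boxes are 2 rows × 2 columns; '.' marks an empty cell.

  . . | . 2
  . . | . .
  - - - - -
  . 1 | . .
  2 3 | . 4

Step 1. [r1c2∈{4}] r1c2 has the single candidate 4 ⇒ r1c2=4.
Step 2. [r2c4∈{1,3}] r2c4 is the only open cell in col 4 admitting 1 ⇒ r2c4=1.
Step 3. [r1c3∈{3}] r1c3 has the single candidate 3 ⇒ r1c3=3.
Step 4. [r2c3∈{4}] r2c3 is down to just 4, so r2c3=4.
Step 5. [r3c1∈{4}] nothing but 4 survives at r3c1 ⇒ r3c1=4.
Step 6. [r4c3∈{1}] only 1 remains possible at r4c3. So r4c3=1.
Step 7. [r1c1∈{1}] r1c1 is down to just 1 ⇒ r1c1=1.
Step 8. [r2c2∈{2}] nothing but 2 survives at r2c2 ⇒ r2c2=2.
Step 9. [r3c3∈{2}] r3c3's peers cover all but 2, so r3c3=2.
Step 10. [r2c1∈{3}] r2c1's peers cover all but 3, so r2c1=3.
Step 11. [r3c4∈{3}] only 3 remains possible at r3c4. So r3c4=3.

Answer: 1 4 3 2 / 3 2 4 1 / 4 1 2 3 / 2 3 1 4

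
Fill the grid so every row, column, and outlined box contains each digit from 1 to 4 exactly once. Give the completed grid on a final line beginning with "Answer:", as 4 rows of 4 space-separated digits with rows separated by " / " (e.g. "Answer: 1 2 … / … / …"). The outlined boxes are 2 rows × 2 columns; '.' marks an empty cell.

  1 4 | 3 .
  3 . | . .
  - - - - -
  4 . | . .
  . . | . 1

Step 1. [r2c2∈{2}] r2c2's peers cover all but 2, so r2c2=2.
Step 2. [r3c3∈{2}] nothing but 2 survives at r3c3. So r3c3=2.
Step 3. [r4c3∈{4}] r4c3 is down to just 4 ⇒ r4c3=4.
Step 4. [r3c2∈{1,3}] r3c2 is the only open cell in row 3 admitting 1. So r3c2=1.
Step 5. [r4c2∈{3}] only 3 remains possible at r4c2, so r4c2=3.
Step 6. [r2c3∈{1}] nothing but 1 survives at r2c3. So r2c3=1.
Step 7. [r1c4∈{2}] only 2 remains possible at r1c4. So r1c4=2.
Step 8. [r2c4∈{4}] r2c4 has the single candidate 4, so r2c4=4.
Step 9. [r4c1∈{2}] r4c1 has the single candidate 2 ⇒ r4c1=2.
Step 10. [r3c4∈{3}] only 3 remains possible at r3c4, so r3c4=3.

Answer: 1 4 3 2 / 3 2 1 4 / 4 1 2 3 / 2 3 4 1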